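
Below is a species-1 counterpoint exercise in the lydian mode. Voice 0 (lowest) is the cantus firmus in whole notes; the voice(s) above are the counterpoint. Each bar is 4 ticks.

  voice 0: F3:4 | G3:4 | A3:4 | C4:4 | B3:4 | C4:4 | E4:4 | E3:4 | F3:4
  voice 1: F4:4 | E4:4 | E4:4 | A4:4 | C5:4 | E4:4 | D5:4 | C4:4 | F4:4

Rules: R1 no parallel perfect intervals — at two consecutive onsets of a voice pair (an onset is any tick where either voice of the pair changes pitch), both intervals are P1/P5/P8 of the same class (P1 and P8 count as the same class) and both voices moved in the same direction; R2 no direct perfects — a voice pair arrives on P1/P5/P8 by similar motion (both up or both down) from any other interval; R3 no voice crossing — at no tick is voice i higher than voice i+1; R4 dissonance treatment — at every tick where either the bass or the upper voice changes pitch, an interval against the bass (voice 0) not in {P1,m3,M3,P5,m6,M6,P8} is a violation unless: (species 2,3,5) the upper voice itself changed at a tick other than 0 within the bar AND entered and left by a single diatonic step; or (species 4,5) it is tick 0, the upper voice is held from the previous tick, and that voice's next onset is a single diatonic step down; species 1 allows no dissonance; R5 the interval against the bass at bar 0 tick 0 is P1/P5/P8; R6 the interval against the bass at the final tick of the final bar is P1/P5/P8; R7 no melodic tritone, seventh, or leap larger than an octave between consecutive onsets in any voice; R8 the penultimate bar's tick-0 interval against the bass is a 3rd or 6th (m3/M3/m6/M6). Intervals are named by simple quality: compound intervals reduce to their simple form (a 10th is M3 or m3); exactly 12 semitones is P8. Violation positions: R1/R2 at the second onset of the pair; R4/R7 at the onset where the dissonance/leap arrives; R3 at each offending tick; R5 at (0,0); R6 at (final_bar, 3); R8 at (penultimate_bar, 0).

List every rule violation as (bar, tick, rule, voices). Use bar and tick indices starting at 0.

bar 0: v0=F3 v1=F4 downbeat P8
bar 1: v0=G3 v1=E4 downbeat M6
bar 2: v0=A3 v1=E4 downbeat P5
bar 3: v0=C4 v1=A4 downbeat M6
bar 4: v0=B3 v1=C5 downbeat m2
bar 5: v0=C4 v1=E4 downbeat M3
bar 6: v0=E4 v1=D5 downbeat m7
bar 7: v0=E3 v1=C4 downbeat m6
bar 8: v0=F3 v1=F4 downbeat P8
  -> R4 @ bar 4 tick 0 v(0, 1): B3/C5 m2 untreated
  -> R4 @ bar 6 tick 0 v(0, 1): E4/D5 m7 untreated
  -> R7 @ bar 6 tick 0 v(1,): E4->D5 leap 10st
  -> R7 @ bar 7 tick 0 v(1,): D5->C4 leap 14st
  -> R2 @ bar 8 tick 0 v(0, 1): E3/C4 m6 -> F3/F4 P8 similar

(4, 0, R4, (0, 1))
(6, 0, R4, (0, 1))
(6, 0, R7, (1,))
(7, 0, R7, (1,))
(8, 0, R2, (0, 1))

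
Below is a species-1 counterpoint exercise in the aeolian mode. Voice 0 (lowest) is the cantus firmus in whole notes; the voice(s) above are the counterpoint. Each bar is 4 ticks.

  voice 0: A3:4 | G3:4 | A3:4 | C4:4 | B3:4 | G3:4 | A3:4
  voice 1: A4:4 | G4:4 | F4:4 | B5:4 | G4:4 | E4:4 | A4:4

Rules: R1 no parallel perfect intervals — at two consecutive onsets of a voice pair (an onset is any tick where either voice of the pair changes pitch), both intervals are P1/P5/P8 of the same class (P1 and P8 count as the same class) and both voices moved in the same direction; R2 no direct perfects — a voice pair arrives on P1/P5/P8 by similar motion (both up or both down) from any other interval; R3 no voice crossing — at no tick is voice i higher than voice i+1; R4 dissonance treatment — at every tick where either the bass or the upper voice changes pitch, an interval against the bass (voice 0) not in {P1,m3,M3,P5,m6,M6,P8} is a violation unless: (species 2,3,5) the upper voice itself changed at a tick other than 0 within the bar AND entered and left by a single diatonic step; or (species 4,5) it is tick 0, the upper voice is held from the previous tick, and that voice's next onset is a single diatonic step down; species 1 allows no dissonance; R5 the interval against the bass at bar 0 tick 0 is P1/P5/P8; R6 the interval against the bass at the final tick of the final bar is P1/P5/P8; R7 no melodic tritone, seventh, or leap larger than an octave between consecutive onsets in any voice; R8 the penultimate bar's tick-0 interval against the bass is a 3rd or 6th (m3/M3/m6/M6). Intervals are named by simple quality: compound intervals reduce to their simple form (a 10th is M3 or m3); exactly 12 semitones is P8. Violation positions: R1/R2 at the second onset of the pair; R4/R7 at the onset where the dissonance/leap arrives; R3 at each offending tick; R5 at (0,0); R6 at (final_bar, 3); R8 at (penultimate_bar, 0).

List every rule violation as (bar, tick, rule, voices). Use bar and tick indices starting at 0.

bar 0: v0=A3 v1=A4 downbeat P8
bar 1: v0=G3 v1=G4 downbeat P8
bar 2: v0=A3 v1=F4 downbeat m6
bar 3: v0=C4 v1=B5 downbeat M7
bar 4: v0=B3 v1=G4 downbeat m6
bar 5: v0=G3 v1=E4 downbeat M6
bar 6: v0=A3 v1=A4 downbeat P8
  -> R1 @ bar 1 tick 0 v(0, 1): A3/A4 P8 -> G3/G4 P8 similar
  -> R4 @ bar 3 tick 0 v(0, 1): C4/B5 M7 untreated
  -> R7 @ bar 3 tick 0 v(1,): F4->B5 leap 18st
  -> R7 @ bar 4 tick 0 v(1,): B5->G4 leap 16st
  -> R2 @ bar 6 tick 0 v(0, 1): G3/E4 M6 -> A3/A4 P8 similar

(1, 0, R1, (0, 1))
(3, 0, R4, (0, 1))
(3, 0, R7, (1,))
(4, 0, R7, (1,))
(6, 0, R2, (0, 1))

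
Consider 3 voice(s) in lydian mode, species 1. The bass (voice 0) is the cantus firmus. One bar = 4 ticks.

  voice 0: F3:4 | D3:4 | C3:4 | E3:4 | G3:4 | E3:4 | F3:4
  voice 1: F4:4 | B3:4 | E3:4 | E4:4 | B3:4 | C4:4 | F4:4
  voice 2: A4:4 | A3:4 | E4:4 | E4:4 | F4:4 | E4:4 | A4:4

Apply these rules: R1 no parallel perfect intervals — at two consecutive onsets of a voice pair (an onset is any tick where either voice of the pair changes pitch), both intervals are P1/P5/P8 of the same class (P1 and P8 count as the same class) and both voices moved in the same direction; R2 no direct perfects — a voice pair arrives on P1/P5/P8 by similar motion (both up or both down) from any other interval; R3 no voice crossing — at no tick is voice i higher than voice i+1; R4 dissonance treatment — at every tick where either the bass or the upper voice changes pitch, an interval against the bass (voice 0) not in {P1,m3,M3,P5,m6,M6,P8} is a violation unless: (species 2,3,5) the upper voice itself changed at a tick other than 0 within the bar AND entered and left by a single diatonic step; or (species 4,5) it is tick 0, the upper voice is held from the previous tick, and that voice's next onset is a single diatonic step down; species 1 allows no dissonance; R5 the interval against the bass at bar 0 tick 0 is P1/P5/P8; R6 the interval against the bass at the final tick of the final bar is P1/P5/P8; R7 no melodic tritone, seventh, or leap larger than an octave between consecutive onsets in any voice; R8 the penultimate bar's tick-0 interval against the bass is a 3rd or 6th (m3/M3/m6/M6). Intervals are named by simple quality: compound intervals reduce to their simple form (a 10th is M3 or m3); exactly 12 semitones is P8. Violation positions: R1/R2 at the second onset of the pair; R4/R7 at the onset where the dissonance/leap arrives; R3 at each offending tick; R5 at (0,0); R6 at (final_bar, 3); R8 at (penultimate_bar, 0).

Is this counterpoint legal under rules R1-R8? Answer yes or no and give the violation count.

bar 0: v0=F3 v1=F4 v2=A4 (M3)
bar 1: v0=D3 v1=B3 v2=A3 (P5)
bar 2: v0=C3 v1=E3 v2=E4 (M3)
bar 3: v0=E3 v1=E4 v2=E4 (P8)
bar 4: v0=G3 v1=B3 v2=F4 (m7)
bar 5: v0=E3 v1=C4 v2=E4 (P8)
bar 6: v0=F3 v1=F4 v2=A4 (M3)
  R5 @ bar0.0: opens on M3
  R2 @ bar1.0: F3/A4 M3 -> D3/A3 P5 similar
  R3 @ bar1.0: B3 above A3
  R7 @ bar1.0: F4->B3 leap 6st
  R3 @ bar1.1: B3 above A3
  R3 @ bar1.2: B3 above A3
  R3 @ bar1.3: B3 above A3
  R2 @ bar3.0: C3/E3 M3 -> E3/E4 P8 similar
  R4 @ bar4.0: G3/F4 m7 untreated
  R2 @ bar5.0: G3/F4 m7 -> E3/E4 P8 similar
  R8 @ bar5.0: penult P8 not 3rd/6th
  R2 @ bar6.0: E3/C4 m6 -> F3/F4 P8 similar
  R6 @ bar6.3: closes on M3

No (13 violations)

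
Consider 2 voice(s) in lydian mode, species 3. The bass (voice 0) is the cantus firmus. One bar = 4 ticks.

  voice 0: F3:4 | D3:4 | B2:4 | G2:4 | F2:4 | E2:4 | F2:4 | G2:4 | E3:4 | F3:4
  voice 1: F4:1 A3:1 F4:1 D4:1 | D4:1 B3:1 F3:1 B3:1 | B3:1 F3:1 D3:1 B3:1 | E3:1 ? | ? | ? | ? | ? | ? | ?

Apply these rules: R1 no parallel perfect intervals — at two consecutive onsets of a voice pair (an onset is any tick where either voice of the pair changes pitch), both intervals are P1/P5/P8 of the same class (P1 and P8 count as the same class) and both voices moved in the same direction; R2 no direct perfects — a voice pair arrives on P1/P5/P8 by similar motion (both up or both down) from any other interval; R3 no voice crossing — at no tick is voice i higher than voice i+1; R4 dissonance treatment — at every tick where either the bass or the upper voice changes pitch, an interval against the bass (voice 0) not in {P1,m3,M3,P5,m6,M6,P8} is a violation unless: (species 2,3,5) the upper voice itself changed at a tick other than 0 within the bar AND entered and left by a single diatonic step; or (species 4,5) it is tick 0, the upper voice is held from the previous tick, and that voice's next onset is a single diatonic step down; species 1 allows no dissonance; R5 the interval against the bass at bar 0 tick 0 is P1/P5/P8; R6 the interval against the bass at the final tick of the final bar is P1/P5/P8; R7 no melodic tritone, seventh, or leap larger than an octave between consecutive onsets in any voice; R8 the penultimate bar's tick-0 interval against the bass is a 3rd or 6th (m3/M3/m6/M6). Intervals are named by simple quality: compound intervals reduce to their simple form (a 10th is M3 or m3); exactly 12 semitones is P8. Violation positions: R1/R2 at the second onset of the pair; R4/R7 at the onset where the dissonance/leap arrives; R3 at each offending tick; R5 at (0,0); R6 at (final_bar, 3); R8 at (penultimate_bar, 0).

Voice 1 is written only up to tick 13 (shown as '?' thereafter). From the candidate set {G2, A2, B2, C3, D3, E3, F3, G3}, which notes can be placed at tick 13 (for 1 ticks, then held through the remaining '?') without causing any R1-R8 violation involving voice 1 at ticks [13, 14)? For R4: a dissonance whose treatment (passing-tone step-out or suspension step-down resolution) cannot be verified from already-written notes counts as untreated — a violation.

G2: legal
A2: violates R4
B2: legal
C3: violates R4
D3: legal
E3: legal
F3: violates R4
G3: legal

{B2, D3, E3, G2, G3}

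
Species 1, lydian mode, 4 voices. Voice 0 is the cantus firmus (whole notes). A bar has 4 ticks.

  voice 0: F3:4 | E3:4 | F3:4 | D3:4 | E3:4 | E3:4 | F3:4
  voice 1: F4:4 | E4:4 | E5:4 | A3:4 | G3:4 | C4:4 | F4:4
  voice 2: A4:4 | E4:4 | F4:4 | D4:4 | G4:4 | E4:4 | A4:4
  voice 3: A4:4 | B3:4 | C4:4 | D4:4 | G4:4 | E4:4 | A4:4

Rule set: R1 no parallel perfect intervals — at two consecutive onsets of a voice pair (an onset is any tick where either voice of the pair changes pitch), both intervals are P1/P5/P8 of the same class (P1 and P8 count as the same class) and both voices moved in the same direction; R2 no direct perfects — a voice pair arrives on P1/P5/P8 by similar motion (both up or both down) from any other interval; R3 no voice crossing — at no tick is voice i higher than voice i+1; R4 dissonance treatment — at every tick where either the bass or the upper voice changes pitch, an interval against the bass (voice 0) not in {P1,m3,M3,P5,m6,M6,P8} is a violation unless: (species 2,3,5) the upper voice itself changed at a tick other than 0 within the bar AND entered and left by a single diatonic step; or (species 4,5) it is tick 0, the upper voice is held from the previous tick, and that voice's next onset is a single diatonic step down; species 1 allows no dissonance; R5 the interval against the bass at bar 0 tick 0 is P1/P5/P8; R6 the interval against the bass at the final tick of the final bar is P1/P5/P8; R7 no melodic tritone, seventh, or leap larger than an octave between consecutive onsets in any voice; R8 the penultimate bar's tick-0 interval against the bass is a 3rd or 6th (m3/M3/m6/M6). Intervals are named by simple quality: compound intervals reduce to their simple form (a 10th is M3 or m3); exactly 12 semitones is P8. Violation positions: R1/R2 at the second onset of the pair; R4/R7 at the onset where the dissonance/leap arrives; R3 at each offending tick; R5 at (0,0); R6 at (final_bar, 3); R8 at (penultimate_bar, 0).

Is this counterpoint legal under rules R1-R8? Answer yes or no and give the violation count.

bar 0: v0=F3 v1=F4 v2=A4 v3=A4 (M3)
bar 1: v0=E3 v1=E4 v2=E4 v3=B3 (P5)
bar 2: v0=F3 v1=E5 v2=F4 v3=C4 (P5)
bar 3: v0=D3 v1=A3 v2=D4 v3=D4 (P8)
bar 4: v0=E3 v1=G3 v2=G4 v3=G4 (m3)
bar 5: v0=E3 v1=C4 v2=E4 v3=E4 (P8)
bar 6: v0=F3 v1=F4 v2=A4 v3=A4 (M3)
  R5 @ bar0.0: opens on M3
  R5 @ bar0.0: opens on M3
  R1 @ bar1.0: F3/F4 P8 -> E3/E4 P8 similar
  R2 @ bar1.0: F3/A4 M3 -> E3/E4 P8 similar
  R2 @ bar1.0: F3/A4 M3 -> E3/B3 P5 similar
  R2 @ bar1.0: F4/A4 M3 -> E4/E4 P1 similar
  R3 @ bar1.0: E4 above B3
  R7 @ bar1.0: A4->B3 leap 10st
  R3 @ bar1.1: E4 above B3
  R3 @ bar1.2: E4 above B3
  R3 @ bar1.3: E4 above B3
  R1 @ bar2.0: E3/E4 P8 -> F3/F4 P8 similar
  R1 @ bar2.0: E3/B3 P5 -> F3/C4 P5 similar
  R3 @ bar2.0: E5 above F4
  R3 @ bar2.0: F4 above C4
  R4 @ bar2.0: F3/E5 M7 untreated
  R3 @ bar2.1: E5 above F4
  R3 @ bar2.1: F4 above C4
  R3 @ bar2.2: E5 above F4
  R3 @ bar2.2: F4 above C4
  R3 @ bar2.3: E5 above F4
  R3 @ bar2.3: F4 above C4
  R1 @ bar3.0: F3/F4 P8 -> D3/D4 P8 similar
  R2 @ bar3.0: F3/E5 M7 -> D3/A3 P5 similar
  R7 @ bar3.0: E5->A3 leap 19st
  R1 @ bar4.0: D4/D4 P1 -> G4/G4 P1 similar
  R1 @ bar5.0: G4/G4 P1 -> E4/E4 P1 similar
  R8 @ bar5.0: penult P8 not 3rd/6th
  R8 @ bar5.0: penult P8 not 3rd/6th
  R1 @ bar6.0: E4/E4 P1 -> A4/A4 P1 similar
  R2 @ bar6.0: E3/C4 m6 -> F3/F4 P8 similar
  R6 @ bar6.3: closes on M3
  R6 @ bar6.3: closes on M3

No (33 violations)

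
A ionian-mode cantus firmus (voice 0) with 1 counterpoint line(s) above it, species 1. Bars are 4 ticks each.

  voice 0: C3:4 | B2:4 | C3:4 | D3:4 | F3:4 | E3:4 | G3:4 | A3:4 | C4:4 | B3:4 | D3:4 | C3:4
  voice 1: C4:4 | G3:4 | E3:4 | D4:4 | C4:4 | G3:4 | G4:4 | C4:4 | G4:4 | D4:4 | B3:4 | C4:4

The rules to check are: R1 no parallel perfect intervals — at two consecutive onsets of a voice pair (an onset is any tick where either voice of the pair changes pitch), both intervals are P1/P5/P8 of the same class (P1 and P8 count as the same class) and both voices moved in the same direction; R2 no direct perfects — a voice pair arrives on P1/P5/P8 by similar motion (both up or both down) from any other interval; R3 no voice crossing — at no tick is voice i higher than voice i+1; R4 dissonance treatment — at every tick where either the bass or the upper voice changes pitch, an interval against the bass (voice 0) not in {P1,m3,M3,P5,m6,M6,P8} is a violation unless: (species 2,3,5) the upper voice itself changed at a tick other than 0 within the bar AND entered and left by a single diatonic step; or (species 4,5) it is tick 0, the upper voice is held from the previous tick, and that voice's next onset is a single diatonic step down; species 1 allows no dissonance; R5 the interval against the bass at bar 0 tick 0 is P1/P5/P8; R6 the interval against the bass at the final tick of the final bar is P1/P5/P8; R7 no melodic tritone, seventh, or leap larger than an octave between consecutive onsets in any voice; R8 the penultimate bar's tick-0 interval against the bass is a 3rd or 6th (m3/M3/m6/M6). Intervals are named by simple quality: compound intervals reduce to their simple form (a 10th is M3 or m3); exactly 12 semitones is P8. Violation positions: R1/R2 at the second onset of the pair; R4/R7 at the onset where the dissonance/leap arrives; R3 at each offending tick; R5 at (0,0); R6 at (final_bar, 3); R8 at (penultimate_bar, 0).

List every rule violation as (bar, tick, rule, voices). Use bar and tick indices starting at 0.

(3, 0, R2, (0, 1))
(3, 0, R7, (1,))
(6, 0, R2, (0, 1))
(8, 0, R2, (0, 1))

bar 0: v0=C3 v1=C4 downbeat P8
bar 1: v0=B2 v1=G3 downbeat m6
bar 2: v0=C3 v1=E3 downbeat M3
bar 3: v0=D3 v1=D4 downbeat P8
bar 4: v0=F3 v1=C4 downbeat P5
bar 5: v0=E3 v1=G3 downbeat m3
bar 6: v0=G3 v1=G4 downbeat P8
bar 7: v0=A3 v1=C4 downbeat m3
bar 8: v0=C4 v1=G4 downbeat P5
bar 9: v0=B3 v1=D4 downbeat m3
bar 10: v0=D3 v1=B3 downbeat M6
bar 11: v0=C3 v1=C4 downbeat P8
  -> R2 @ bar 3 tick 0 v(0, 1): C3/E3 M3 -> D3/D4 P8 similar
  -> R7 @ bar 3 tick 0 v(1,): E3->D4 leap 10st
  -> R2 @ bar 6 tick 0 v(0, 1): E3/G3 m3 -> G3/G4 P8 similar
  -> R2 @ bar 8 tick 0 v(0, 1): A3/C4 m3 -> C4/G4 P5 similar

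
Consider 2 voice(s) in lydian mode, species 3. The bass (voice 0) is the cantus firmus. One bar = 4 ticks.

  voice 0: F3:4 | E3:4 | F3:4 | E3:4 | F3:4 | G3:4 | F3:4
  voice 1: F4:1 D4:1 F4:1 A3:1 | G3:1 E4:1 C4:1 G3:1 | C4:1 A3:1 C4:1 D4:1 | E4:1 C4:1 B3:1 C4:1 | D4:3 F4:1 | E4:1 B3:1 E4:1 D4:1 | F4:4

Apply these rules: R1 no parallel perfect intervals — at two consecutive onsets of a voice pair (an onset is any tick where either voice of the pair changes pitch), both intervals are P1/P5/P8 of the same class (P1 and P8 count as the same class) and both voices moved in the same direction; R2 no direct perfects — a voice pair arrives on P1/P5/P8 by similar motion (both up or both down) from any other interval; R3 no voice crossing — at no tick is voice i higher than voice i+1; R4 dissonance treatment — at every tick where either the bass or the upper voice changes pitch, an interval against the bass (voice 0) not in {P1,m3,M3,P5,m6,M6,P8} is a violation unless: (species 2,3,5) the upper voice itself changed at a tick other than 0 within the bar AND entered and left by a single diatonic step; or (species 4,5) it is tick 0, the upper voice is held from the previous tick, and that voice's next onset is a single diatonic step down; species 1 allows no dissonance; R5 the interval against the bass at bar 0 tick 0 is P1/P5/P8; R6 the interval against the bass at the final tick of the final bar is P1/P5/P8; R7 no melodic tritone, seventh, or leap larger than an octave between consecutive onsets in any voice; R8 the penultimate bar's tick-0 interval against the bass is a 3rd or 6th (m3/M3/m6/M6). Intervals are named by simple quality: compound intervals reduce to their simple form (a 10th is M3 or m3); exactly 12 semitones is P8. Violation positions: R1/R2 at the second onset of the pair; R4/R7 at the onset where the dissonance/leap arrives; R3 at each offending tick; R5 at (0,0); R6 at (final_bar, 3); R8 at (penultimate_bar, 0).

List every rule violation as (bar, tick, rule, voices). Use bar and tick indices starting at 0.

(2, 0, R2, (0, 1))

bar 0: v0=F3 v1=F4 downbeat P8
bar 1: v0=E3 v1=G3 downbeat m3
bar 2: v0=F3 v1=C4 downbeat P5
bar 3: v0=E3 v1=E4 downbeat P8
bar 4: v0=F3 v1=D4 downbeat M6
bar 5: v0=G3 v1=E4 downbeat M6
bar 6: v0=F3 v1=F4 downbeat P8
  -> R2 @ bar 2 tick 0 v(0, 1): E3/G3 m3 -> F3/C4 P5 similar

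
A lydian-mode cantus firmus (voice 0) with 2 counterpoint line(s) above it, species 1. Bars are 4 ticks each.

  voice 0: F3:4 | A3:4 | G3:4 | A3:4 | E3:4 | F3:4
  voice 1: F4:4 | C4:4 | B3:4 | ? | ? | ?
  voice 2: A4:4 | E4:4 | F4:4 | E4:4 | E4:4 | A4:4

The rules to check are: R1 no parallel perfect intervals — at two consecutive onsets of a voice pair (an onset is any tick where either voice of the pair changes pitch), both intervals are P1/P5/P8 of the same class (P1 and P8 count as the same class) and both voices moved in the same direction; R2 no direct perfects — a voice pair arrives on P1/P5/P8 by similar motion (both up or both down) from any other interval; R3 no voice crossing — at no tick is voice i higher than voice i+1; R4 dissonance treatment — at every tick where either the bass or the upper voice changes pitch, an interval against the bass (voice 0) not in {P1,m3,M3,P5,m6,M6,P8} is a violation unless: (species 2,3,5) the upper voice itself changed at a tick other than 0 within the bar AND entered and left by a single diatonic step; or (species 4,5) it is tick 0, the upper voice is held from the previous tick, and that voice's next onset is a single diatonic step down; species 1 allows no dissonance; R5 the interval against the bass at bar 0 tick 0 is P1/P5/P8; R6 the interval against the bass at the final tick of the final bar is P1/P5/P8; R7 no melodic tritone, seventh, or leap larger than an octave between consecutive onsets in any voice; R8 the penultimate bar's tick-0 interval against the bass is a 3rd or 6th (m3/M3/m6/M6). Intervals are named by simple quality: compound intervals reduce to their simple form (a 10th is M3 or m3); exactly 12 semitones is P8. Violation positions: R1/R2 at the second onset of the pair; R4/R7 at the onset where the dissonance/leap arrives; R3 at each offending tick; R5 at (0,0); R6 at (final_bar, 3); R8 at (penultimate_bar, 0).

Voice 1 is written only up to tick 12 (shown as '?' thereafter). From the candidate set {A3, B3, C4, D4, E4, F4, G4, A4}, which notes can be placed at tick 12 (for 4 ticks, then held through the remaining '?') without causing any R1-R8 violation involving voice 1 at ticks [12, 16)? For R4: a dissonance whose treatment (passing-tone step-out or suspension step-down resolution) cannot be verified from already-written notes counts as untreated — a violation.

A3: violates R2
B3: violates R4
C4: legal
D4: violates R4
E4: violates R2
F4: violates R3,R7
G4: violates R3,R4
A4: violates R2,R3,R7

{C4}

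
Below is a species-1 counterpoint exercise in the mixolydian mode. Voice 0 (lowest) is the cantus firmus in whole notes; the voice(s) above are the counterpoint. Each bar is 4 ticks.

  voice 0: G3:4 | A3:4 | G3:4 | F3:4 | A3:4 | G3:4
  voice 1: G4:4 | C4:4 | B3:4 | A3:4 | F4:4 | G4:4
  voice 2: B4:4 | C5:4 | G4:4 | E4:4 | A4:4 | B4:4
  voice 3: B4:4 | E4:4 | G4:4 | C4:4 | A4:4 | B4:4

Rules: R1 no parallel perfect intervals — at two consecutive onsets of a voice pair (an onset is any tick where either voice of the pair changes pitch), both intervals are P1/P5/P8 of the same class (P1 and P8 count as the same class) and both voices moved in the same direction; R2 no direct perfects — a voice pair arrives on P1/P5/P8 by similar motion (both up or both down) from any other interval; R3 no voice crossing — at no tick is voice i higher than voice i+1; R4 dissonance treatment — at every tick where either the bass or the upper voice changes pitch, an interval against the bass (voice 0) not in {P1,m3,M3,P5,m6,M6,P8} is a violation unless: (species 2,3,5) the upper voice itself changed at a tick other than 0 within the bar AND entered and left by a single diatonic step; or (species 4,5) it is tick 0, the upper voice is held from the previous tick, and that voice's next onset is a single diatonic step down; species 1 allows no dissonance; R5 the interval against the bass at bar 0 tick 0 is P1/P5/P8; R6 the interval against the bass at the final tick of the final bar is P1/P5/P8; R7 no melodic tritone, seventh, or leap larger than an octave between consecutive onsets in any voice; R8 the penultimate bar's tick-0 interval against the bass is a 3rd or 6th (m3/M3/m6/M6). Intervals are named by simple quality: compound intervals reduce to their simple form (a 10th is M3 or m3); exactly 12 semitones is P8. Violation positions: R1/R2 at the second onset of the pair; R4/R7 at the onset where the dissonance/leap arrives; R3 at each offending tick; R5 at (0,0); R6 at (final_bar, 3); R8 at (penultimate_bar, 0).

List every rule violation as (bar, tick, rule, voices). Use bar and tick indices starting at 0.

(0, 0, R5, (0, 2))
(0, 0, R5, (0, 3))
(1, 0, R3, (2, 3))
(1, 1, R3, (2, 3))
(1, 2, R3, (2, 3))
(1, 3, R3, (2, 3))
(2, 0, R2, (0, 2))
(3, 0, R2, (0, 3))
(3, 0, R2, (1, 2))
(3, 0, R3, (2, 3))
(3, 0, R4, (0, 2))
(3, 1, R3, (2, 3))
(3, 2, R3, (2, 3))
(3, 3, R3, (2, 3))
(4, 0, R2, (0, 2))
(4, 0, R2, (0, 3))
(4, 0, R2, (2, 3))
(4, 0, R8, (0, 2))
(4, 0, R8, (0, 3))
(5, 0, R1, (2, 3))
(5, 3, R6, (0, 2))
(5, 3, R6, (0, 3))

bar 0: v0=G3 v1=G4 v2=B4 v3=B4 downbeat M3
bar 1: v0=A3 v1=C4 v2=C5 v3=E4 downbeat P5
bar 2: v0=G3 v1=B3 v2=G4 v3=G4 downbeat P8
bar 3: v0=F3 v1=A3 v2=E4 v3=C4 downbeat P5
bar 4: v0=A3 v1=F4 v2=A4 v3=A4 downbeat P8
bar 5: v0=G3 v1=G4 v2=B4 v3=B4 downbeat M3
  -> R5 @ bar 0 tick 0 v(0, 2): opens on M3
  -> R5 @ bar 0 tick 0 v(0, 3): opens on M3
  -> R3 @ bar 1 tick 0 v(2, 3): C5 above E4
  -> R3 @ bar 1 tick 1 v(2, 3): C5 above E4
  -> R3 @ bar 1 tick 2 v(2, 3): C5 above E4
  -> R3 @ bar 1 tick 3 v(2, 3): C5 above E4
  -> R2 @ bar 2 tick 0 v(0, 2): A3/C5 m3 -> G3/G4 P8 similar
  -> R2 @ bar 3 tick 0 v(0, 3): G3/G4 P8 -> F3/C4 P5 similar
  -> R2 @ bar 3 tick 0 v(1, 2): B3/G4 m6 -> A3/E4 P5 similar
  -> R3 @ bar 3 tick 0 v(2, 3): E4 above C4
  -> R4 @ bar 3 tick 0 v(0, 2): F3/E4 M7 untreated
  -> R3 @ bar 3 tick 1 v(2, 3): E4 above C4
  -> R3 @ bar 3 tick 2 v(2, 3): E4 above C4
  -> R3 @ bar 3 tick 3 v(2, 3): E4 above C4
  -> R2 @ bar 4 tick 0 v(0, 2): F3/E4 M7 -> A3/A4 P8 similar
  -> R2 @ bar 4 tick 0 v(0, 3): F3/C4 P5 -> A3/A4 P8 similar
  -> R2 @ bar 4 tick 0 v(2, 3): E4/C4 M3 -> A4/A4 P1 similar
  -> R8 @ bar 4 tick 0 v(0, 2): penult P8 not 3rd/6th
  -> R8 @ bar 4 tick 0 v(0, 3): penult P8 not 3rd/6th
  -> R1 @ bar 5 tick 0 v(2, 3): A4/A4 P1 -> B4/B4 P1 similar
  -> R6 @ bar 5 tick 3 v(0, 2): closes on M3
  -> R6 @ bar 5 tick 3 v(0, 3): closes on M3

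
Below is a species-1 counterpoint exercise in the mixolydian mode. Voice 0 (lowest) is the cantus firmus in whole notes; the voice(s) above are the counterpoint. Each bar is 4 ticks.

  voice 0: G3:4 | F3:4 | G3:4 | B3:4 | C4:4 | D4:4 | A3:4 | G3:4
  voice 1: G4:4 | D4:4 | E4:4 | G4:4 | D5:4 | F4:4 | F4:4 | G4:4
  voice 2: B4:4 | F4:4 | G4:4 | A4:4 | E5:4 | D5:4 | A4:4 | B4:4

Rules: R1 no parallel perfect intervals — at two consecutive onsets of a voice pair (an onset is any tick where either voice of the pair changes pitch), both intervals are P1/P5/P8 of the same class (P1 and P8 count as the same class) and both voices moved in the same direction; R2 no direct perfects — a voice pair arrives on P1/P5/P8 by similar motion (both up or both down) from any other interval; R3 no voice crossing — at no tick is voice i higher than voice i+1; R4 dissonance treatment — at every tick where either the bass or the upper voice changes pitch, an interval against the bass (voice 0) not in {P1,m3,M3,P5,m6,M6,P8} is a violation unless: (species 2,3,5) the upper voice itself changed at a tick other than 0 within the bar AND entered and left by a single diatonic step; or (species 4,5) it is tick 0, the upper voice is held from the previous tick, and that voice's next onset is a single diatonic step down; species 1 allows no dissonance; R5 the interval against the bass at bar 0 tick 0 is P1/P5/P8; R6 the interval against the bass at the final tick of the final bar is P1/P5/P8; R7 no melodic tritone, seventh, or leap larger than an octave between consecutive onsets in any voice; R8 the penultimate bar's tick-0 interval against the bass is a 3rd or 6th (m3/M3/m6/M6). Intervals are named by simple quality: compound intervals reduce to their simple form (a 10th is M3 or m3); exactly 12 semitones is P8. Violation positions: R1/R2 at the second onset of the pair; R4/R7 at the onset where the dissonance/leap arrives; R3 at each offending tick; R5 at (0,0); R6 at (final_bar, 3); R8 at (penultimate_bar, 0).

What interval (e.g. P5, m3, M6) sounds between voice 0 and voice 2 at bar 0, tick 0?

voice 0=G3 voice 2=B4 -> M3

M3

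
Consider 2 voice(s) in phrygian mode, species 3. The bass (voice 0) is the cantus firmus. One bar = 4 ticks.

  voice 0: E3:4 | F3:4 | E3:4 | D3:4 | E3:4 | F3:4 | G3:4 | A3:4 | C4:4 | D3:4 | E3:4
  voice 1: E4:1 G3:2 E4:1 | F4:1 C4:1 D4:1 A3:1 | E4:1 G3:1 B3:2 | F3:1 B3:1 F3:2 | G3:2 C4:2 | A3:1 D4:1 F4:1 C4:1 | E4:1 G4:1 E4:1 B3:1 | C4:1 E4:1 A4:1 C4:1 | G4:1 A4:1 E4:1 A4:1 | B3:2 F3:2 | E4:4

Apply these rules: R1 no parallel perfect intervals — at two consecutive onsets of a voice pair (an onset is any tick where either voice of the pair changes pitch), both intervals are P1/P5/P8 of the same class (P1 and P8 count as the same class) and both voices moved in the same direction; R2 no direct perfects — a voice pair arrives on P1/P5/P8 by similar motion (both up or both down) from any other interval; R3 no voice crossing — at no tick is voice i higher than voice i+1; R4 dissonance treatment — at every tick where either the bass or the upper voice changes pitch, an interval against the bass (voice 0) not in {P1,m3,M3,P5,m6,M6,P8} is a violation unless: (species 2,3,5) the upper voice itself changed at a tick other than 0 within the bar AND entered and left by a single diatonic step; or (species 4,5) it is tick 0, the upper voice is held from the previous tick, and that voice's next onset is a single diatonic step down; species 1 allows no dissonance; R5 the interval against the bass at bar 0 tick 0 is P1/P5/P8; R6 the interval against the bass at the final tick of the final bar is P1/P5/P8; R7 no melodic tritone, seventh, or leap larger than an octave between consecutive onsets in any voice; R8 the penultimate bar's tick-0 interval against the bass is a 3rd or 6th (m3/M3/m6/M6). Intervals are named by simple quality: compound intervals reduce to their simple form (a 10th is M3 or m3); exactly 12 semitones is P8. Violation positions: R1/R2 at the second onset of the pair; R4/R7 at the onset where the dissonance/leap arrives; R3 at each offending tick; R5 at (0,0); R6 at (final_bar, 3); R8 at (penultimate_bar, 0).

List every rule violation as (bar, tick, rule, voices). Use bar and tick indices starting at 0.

bar 0: v0=E3 v1=E4 downbeat P8
bar 1: v0=F3 v1=F4 downbeat P8
bar 2: v0=E3 v1=E4 downbeat P8
bar 3: v0=D3 v1=F3 downbeat m3
bar 4: v0=E3 v1=G3 downbeat m3
bar 5: v0=F3 v1=A3 downbeat M3
bar 6: v0=G3 v1=E4 downbeat M6
bar 7: v0=A3 v1=C4 downbeat m3
bar 8: v0=C4 v1=G4 downbeat P5
bar 9: v0=D3 v1=B3 downbeat M6
bar 10: v0=E3 v1=E4 downbeat P8
  -> R1 @ bar 1 tick 0 v(0, 1): E3/E4 P8 -> F3/F4 P8 similar
  -> R7 @ bar 3 tick 0 v(1,): B3->F3 leap 6st
  -> R7 @ bar 3 tick 1 v(1,): F3->B3 leap 6st
  -> R7 @ bar 3 tick 2 v(1,): B3->F3 leap 6st
  -> R2 @ bar 8 tick 0 v(0, 1): A3/C4 m3 -> C4/G4 P5 similar
  -> R7 @ bar 9 tick 0 v(0,): C4->D3 leap 10st
  -> R7 @ bar 9 tick 0 v(1,): A4->B3 leap 10st
  -> R7 @ bar 9 tick 2 v(1,): B3->F3 leap 6st
  -> R2 @ bar 10 tick 0 v(0, 1): D3/F3 m3 -> E3/E4 P8 similar
  -> R7 @ bar 10 tick 0 v(1,): F3->E4 leap 11st

(1, 0, R1, (0, 1))
(3, 0, R7, (1,))
(3, 1, R7, (1,))
(3, 2, R7, (1,))
(8, 0, R2, (0, 1))
(9, 0, R7, (0,))
(9, 0, R7, (1,))
(9, 2, R7, (1,))
(10, 0, R2, (0, 1))
(10, 0, R7, (1,))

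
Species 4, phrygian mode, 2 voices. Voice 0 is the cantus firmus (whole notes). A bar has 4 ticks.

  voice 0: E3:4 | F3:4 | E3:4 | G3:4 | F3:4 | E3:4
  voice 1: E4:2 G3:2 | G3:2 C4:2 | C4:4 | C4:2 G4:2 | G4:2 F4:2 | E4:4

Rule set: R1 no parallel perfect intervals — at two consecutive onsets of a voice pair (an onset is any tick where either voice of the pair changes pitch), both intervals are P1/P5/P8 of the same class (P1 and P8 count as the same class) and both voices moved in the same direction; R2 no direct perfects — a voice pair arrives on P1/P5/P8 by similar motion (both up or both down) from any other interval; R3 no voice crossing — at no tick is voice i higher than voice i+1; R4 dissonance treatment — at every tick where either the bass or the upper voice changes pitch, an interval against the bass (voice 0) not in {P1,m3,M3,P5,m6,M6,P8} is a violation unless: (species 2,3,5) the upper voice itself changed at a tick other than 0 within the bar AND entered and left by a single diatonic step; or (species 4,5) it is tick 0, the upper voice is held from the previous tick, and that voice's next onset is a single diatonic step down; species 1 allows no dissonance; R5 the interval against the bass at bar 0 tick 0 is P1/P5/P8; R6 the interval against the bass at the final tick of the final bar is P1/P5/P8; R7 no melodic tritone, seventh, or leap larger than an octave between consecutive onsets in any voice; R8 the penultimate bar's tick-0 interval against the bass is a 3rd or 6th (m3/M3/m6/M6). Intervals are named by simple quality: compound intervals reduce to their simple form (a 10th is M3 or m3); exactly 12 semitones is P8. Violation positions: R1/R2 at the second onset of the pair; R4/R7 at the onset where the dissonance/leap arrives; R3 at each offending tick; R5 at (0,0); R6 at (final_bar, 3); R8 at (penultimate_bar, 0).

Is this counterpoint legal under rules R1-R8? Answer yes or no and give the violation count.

bar 0: v0=E3 v1=E4 (P8)
bar 1: v0=F3 v1=G3 (M2)
bar 2: v0=E3 v1=C4 (m6)
bar 3: v0=G3 v1=C4 (P4)
bar 4: v0=F3 v1=G4 (M2)
bar 5: v0=E3 v1=E4 (P8)
  R4 @ bar1.0: F3/G3 M2 untreated
  R4 @ bar3.0: G3/C4 P4 untreated
  R8 @ bar4.0: penult M2 not 3rd/6th
  R1 @ bar5.0: F3/F4 P8 -> E3/E4 P8 similar

No (4 violations)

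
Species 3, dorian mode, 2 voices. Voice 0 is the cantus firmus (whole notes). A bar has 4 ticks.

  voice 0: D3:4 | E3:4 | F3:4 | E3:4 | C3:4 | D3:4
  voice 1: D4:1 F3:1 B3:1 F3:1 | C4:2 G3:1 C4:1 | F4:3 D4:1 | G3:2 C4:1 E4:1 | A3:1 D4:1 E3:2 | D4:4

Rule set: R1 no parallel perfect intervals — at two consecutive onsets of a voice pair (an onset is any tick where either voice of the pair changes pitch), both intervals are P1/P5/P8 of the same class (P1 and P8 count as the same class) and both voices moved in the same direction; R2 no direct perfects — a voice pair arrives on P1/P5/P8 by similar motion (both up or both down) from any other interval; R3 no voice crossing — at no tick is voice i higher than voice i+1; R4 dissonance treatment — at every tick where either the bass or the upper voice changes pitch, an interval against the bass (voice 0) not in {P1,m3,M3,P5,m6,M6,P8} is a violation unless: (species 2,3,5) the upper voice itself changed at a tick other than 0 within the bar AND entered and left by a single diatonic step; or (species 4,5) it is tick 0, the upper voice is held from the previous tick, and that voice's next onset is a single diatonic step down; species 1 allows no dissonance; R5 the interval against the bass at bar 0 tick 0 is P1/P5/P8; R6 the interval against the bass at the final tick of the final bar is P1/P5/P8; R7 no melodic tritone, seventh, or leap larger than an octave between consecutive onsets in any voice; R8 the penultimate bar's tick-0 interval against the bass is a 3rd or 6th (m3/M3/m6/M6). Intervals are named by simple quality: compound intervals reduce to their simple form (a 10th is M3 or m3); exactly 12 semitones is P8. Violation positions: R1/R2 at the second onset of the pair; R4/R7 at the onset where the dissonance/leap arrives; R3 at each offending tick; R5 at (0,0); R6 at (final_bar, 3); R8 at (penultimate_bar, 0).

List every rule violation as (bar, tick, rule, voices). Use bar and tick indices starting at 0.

bar 0: v0=D3 v1=D4 downbeat P8
bar 1: v0=E3 v1=C4 downbeat m6
bar 2: v0=F3 v1=F4 downbeat P8
bar 3: v0=E3 v1=G3 downbeat m3
bar 4: v0=C3 v1=A3 downbeat M6
bar 5: v0=D3 v1=D4 downbeat P8
  -> R7 @ bar 0 tick 2 v(1,): F3->B3 leap 6st
  -> R7 @ bar 0 tick 3 v(1,): B3->F3 leap 6st
  -> R2 @ bar 2 tick 0 v(0, 1): E3/C4 m6 -> F3/F4 P8 similar
  -> R4 @ bar 4 tick 1 v(0, 1): C3/D4 M2 untreated
  -> R7 @ bar 4 tick 2 v(1,): D4->E3 leap 10st
  -> R2 @ bar 5 tick 0 v(0, 1): C3/E3 M3 -> D3/D4 P8 similar
  -> R7 @ bar 5 tick 0 v(1,): E3->D4 leap 10st

(0, 2, R7, (1,))
(0, 3, R7, (1,))
(2, 0, R2, (0, 1))
(4, 1, R4, (0, 1))
(4, 2, R7, (1,))
(5, 0, R2, (0, 1))
(5, 0, R7, (1,))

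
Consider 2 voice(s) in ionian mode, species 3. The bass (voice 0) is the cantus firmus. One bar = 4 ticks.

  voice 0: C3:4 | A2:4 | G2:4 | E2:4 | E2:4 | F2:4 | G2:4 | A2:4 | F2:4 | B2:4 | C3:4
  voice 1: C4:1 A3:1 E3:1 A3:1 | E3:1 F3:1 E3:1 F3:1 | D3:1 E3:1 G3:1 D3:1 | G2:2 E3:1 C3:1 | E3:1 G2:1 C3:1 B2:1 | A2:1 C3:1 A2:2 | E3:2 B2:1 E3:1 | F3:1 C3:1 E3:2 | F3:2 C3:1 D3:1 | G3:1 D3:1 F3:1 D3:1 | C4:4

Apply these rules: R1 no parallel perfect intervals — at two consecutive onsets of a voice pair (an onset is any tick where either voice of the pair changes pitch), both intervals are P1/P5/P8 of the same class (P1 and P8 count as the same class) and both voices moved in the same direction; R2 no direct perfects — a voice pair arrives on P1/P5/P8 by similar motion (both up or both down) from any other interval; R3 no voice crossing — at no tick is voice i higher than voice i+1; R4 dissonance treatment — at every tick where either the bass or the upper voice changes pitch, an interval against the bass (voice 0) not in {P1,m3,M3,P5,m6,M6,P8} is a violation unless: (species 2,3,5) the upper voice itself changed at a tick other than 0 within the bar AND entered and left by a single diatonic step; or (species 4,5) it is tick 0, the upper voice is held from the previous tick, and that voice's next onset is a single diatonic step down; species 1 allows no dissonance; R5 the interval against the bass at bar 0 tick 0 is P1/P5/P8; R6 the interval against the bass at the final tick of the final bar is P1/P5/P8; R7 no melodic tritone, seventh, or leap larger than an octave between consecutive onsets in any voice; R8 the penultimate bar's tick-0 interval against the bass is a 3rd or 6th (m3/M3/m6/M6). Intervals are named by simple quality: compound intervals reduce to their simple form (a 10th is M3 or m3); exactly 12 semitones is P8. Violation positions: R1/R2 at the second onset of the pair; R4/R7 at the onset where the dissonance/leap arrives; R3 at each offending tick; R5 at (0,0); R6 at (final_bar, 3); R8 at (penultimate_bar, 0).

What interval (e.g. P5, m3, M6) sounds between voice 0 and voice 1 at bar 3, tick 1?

m3

voice 0=E2 voice 1=G2 -> m3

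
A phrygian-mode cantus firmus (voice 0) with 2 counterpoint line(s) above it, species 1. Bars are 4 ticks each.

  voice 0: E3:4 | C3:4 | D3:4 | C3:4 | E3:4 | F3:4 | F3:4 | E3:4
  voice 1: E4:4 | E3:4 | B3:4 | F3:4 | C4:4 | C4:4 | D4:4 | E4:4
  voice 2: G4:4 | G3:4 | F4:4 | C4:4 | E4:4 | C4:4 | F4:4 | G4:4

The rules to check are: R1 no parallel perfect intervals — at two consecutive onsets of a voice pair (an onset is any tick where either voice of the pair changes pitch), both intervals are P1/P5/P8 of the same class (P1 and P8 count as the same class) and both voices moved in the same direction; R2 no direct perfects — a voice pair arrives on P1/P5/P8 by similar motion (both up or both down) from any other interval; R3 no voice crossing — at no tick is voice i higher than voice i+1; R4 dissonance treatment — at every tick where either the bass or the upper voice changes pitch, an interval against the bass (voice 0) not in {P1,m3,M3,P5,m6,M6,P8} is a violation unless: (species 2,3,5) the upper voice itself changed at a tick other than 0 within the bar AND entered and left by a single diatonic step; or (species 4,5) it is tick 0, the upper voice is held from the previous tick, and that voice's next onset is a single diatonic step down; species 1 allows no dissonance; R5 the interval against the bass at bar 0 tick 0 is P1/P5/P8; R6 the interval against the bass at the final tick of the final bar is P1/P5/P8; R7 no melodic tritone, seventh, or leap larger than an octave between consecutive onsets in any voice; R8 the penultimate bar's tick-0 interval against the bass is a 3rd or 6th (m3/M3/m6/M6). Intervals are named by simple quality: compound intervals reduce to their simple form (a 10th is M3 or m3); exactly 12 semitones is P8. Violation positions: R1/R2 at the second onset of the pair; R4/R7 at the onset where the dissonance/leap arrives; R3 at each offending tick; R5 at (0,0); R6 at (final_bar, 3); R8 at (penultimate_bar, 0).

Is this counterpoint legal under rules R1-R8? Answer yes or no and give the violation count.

No (10 violations)

bar 0: v0=E3 v1=E4 v2=G4 (m3)
bar 1: v0=C3 v1=E3 v2=G3 (P5)
bar 2: v0=D3 v1=B3 v2=F4 (m3)
bar 3: v0=C3 v1=F3 v2=C4 (P8)
bar 4: v0=E3 v1=C4 v2=E4 (P8)
bar 5: v0=F3 v1=C4 v2=C4 (P5)
bar 6: v0=F3 v1=D4 v2=F4 (P8)
bar 7: v0=E3 v1=E4 v2=G4 (m3)
  R5 @ bar0.0: opens on m3
  R2 @ bar1.0: E3/G4 m3 -> C3/G3 P5 similar
  R7 @ bar2.0: G3->F4 leap 10st
  R2 @ bar3.0: D3/F4 m3 -> C3/C4 P8 similar
  R2 @ bar3.0: B3/F4 TT -> F3/C4 P5 similar
  R4 @ bar3.0: C3/F3 P4 untreated
  R7 @ bar3.0: B3->F3 leap 6st
  R1 @ bar4.0: C3/C4 P8 -> E3/E4 P8 similar
  R8 @ bar6.0: penult P8 not 3rd/6th
  R6 @ bar7.3: closes on m3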